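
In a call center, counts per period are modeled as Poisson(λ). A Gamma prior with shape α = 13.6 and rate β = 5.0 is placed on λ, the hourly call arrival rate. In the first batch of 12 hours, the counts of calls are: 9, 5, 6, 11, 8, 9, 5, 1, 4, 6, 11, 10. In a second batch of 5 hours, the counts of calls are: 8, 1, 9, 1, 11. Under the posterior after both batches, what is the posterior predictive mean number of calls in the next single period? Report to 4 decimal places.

With a Gamma(shape α, rate β) prior, the Poisson likelihood is conjugate: the posterior is Gamma(α + ΣXᵢ, β + n).
Batch 1: sum of counts S = 85 over n = 12 hours.
After batch 1: Gamma(α+S, β+n) = Gamma(13.6+85, 5.0+12) = Gamma(98.6, 17.0).
Batch 2: sum of counts S = 30 over n = 5 hours.
After batch 2: Gamma(α+S, β+n) = Gamma(98.6+30, 17.0+5) = Gamma(128.6, 22.0).
The predictive distribution for one future period is NegBinom with mean α/β = 5.8455.

5.8455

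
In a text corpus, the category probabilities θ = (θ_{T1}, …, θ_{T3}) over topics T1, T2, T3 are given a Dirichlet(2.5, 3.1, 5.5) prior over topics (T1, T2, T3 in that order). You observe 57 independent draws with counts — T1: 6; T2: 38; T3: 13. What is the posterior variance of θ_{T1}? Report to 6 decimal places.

The Dirichlet prior is conjugate to the Multinomial likelihood: each posterior αⱼ = prior αⱼ + observed count nⱼ.
Posterior concentration: (8.5, 41.1, 18.5), total = 68.1.
Var[θ_j] = α_j(Σα−α_j)/((Σα)²(Σα+1)) = 8.5·59.6/(68.1²·69.1) = 0.001581.

0.001581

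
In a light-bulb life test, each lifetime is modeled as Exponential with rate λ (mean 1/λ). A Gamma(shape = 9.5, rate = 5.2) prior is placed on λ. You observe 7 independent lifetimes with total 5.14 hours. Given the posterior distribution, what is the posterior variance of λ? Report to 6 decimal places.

With a Gamma(shape α, rate β) prior on the exponential rate λ, the posterior after n observations with total T = Σxᵢ is Gamma(α+n, β+T).
Posterior: Gamma(9.5+7, 5.2+5.14) = Gamma(16.5, 10.34).
Var = α/β² = 0.154327.

0.154327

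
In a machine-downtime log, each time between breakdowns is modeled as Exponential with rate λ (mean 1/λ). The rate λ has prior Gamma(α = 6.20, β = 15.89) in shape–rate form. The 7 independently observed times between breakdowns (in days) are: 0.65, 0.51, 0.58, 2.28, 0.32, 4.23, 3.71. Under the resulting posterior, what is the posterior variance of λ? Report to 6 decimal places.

0.016634

With a Gamma(shape α, rate β) prior on the exponential rate λ, the posterior after n observations with total T = Σxᵢ is Gamma(α+n, β+T).
Sum of observations T = 12.28 days; n = 7.
Posterior: Gamma(6.20+7, 15.89+12.28) = Gamma(13.20, 28.17).
Var = α/β² = 0.016634.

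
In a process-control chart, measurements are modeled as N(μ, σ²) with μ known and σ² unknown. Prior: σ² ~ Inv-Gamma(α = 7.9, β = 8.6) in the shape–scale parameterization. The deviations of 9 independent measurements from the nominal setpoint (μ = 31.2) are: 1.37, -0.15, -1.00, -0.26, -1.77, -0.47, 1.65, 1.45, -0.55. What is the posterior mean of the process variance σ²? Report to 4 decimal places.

With known mean μ and an Inverse-Gamma(α, β) prior on σ², the Normal likelihood is conjugate: posterior is Inv-Gamma(α + n/2, β + Σ(xᵢ−μ)²/2).
Σ(xᵢ−μ)² = (1.37)² + (-0.15)² + (-1.00)² + (-0.26)² + (-1.77)² + (-0.47)² + (1.65)² + (1.45)² + (-0.55)² = 11.4483.
Posterior: Inv-Gamma(7.9 + 9/2, 8.6 + 11.4483/2) = Inv-Gamma(12.40, 14.32415).
E[σ²|data] = β/(α−1) = 14.32415/11.40 = 1.2565.

1.2565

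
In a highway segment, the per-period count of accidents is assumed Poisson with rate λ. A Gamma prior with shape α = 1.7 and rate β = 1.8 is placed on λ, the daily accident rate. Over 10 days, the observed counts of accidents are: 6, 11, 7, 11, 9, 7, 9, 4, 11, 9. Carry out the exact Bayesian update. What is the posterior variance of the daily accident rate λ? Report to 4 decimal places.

With a Gamma(shape α, rate β) prior, the Poisson likelihood is conjugate: the posterior is Gamma(α + ΣXᵢ, β + n).
Sum of counts S = 84 over n = 10 days.
Posterior: Gamma(α+S, β+n) = Gamma(1.7+84, 1.8+10) = Gamma(85.7, 11.8).
Var = α/β² = 85.7/11.8² = 0.6155.

0.6155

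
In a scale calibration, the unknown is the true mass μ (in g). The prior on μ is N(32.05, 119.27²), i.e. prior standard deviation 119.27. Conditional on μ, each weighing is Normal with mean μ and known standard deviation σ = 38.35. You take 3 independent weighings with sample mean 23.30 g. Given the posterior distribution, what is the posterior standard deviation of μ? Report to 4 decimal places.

21.7694

For Normal data with known variance σ², a Normal(μ₀, σ₀²) prior on μ is conjugate. Posterior precision = 1/σ₀² + n/σ²; posterior mean is the precision-weighted average of μ₀ and x̄.
σ₀² = 119.27² = 14225.3329, σ² = 38.35² = 1470.7225; σ² + n·σ₀² = 1470.7225 + 3·14225.3329 = 44146.7212.
Posterior precision = 1/σ₀² + n/σ² = 1/14225.3329 + 3/1470.7225 = (σ² + n·σ₀²)/(σ₀²σ²) = 44146.7212/(14225.3329·1470.7225); posterior variance σₙ² = σ₀²σ²/(σ² + n·σ₀²) = 14225.3329·1470.7225/44146.7212 = 473.908743.
Posterior SD = √σₙ² = √(14225.3329·1470.7225/44146.7212) = 21.7694.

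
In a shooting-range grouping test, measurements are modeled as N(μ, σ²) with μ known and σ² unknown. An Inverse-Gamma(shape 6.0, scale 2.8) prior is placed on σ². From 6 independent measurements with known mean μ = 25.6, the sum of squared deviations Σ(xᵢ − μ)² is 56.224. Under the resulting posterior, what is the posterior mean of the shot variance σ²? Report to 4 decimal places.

With known mean μ and an Inverse-Gamma(α, β) prior on σ², the Normal likelihood is conjugate: posterior is Inv-Gamma(α + n/2, β + Σ(xᵢ−μ)²/2).
Posterior: Inv-Gamma(6.0 + 6/2, 2.8 + 56.224/2) = Inv-Gamma(9.00, 30.9120).
E[σ²|data] = β/(α−1) = 30.9120/8.00 = 3.8640.

3.8640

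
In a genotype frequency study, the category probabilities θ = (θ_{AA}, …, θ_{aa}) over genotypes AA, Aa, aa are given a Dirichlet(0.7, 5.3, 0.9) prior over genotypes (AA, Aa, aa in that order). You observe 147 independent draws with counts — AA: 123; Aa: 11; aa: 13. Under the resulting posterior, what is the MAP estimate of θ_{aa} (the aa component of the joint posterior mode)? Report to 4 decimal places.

0.0855

The Dirichlet prior is conjugate to the Multinomial likelihood: each posterior αⱼ = prior αⱼ + observed count nⱼ.
Posterior concentration: (123.7, 16.3, 13.9), total = 153.9.
Joint mode component: (α_{aa}−1)/(Σα−K) = 12.9/150.9 = 0.0855.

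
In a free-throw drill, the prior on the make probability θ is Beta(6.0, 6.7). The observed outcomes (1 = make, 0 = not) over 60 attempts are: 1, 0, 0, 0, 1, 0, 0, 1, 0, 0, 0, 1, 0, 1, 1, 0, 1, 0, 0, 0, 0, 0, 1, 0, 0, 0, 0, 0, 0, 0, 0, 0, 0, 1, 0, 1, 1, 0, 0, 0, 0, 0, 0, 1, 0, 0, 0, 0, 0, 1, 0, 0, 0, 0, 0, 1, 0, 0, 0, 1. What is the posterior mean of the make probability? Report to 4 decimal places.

0.2889

The Beta prior is conjugate to a Binomial/Bernoulli likelihood; the update adds successes to α and failures to β.
Posterior: Beta(α+k, β+n−k) = Beta(6.0+15, 6.7+45) = Beta(21.0, 51.7).
Posterior mean = α/(α+β) = 21.0/72.7 = 0.2889.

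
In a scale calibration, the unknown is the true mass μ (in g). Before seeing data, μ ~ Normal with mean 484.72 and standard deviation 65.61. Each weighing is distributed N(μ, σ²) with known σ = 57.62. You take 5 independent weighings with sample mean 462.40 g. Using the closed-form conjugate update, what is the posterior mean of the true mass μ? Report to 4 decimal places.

For Normal data with known variance σ², a Normal(μ₀, σ₀²) prior on μ is conjugate. Posterior precision = 1/σ₀² + n/σ²; posterior mean is the precision-weighted average of μ₀ and x̄.
n·x̄ = 5·462.40 = 2312.
σ₀² = 65.61² = 4304.6721, σ² = 57.62² = 3320.0644; σ² + n·σ₀² = 3320.0644 + 5·4304.6721 = 24843.4249.
Posterior mean = (μ₀/σ₀² + n·x̄/σ²)/(1/σ₀² + n/σ²) = (σ²·μ₀ + σ₀²·n·x̄)/(σ² + n·σ₀²) = (3320.0644·484.72 + 4304.6721·2312)/24843.4249 = 11561703.511168/24843.4249 = 465.3828.

465.3828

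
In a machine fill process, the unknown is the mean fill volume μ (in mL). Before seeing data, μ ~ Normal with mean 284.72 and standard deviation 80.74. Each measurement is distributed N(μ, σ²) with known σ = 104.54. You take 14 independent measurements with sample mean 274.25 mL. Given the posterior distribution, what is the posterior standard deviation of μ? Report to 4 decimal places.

For Normal data with known variance σ², a Normal(μ₀, σ₀²) prior on μ is conjugate. Posterior precision = 1/σ₀² + n/σ²; posterior mean is the precision-weighted average of μ₀ and x̄.
σ₀² = 80.74² = 6518.9476, σ² = 104.54² = 10928.6116; σ² + n·σ₀² = 10928.6116 + 14·6518.9476 = 102193.878.
Posterior precision = 1/σ₀² + n/σ² = 1/6518.9476 + 14/10928.6116 = (σ² + n·σ₀²)/(σ₀²σ²) = 102193.878/(6518.9476·10928.6116); posterior variance σₙ² = σ₀²σ²/(σ² + n·σ₀²) = 6518.9476·10928.6116/102193.878 = 697.136147.
Posterior SD = √σₙ² = √(6518.9476·10928.6116/102193.878) = 26.4033.

26.4033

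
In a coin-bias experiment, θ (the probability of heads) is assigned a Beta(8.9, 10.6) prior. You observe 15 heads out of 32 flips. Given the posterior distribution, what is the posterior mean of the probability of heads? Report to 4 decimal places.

0.4641

The Beta prior is conjugate to a Binomial/Bernoulli likelihood; the update adds successes to α and failures to β.
Posterior: Beta(α+k, β+n−k) = Beta(8.9+15, 10.6+17) = Beta(23.9, 27.6).
Posterior mean = α/(α+β) = 23.9/51.5 = 0.4641.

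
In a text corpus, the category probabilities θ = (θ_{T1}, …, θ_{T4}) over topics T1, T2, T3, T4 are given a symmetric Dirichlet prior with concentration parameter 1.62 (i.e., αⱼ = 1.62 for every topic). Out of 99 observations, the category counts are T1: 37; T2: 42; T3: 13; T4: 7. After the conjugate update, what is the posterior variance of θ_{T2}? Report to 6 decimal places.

The Dirichlet prior is conjugate to the Multinomial likelihood: each posterior αⱼ = prior αⱼ + observed count nⱼ.
Posterior concentration: (38.62, 43.62, 14.62, 8.62), total = 105.48.
Var[θ_j] = α_j(Σα−α_j)/((Σα)²(Σα+1)) = 43.62·61.86/(105.48²·106.48) = 0.002278.

0.002278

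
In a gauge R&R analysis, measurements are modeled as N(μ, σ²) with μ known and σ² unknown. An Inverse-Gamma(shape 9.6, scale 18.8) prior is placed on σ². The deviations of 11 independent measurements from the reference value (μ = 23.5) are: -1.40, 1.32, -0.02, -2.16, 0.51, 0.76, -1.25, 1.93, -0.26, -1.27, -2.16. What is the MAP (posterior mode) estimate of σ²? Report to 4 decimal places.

With known mean μ and an Inverse-Gamma(α, β) prior on σ², the Normal likelihood is conjugate: posterior is Inv-Gamma(α + n/2, β + Σ(xᵢ−μ)²/2).
Σ(xᵢ−μ)² = (-1.40)² + (1.32)² + (-0.02)² + (-2.16)² + (0.51)² + (0.76)² + (-1.25)² + (1.93)² + (-0.26)² + (-1.27)² + (-2.16)² = 20.8396.
Posterior: Inv-Gamma(9.6 + 11/2, 18.8 + 20.8396/2) = Inv-Gamma(15.10, 29.21980).
Mode = β/(α+1) = 29.21980/16.10 = 1.8149.

1.8149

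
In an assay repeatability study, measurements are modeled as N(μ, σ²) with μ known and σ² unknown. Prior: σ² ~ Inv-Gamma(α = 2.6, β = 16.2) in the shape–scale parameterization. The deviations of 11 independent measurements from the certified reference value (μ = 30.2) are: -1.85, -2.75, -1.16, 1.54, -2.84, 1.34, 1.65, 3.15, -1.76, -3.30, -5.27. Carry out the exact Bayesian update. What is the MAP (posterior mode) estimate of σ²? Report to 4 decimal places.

With known mean μ and an Inverse-Gamma(α, β) prior on σ², the Normal likelihood is conjugate: posterior is Inv-Gamma(α + n/2, β + Σ(xᵢ−μ)²/2).
Σ(xᵢ−μ)² = (-1.85)² + (-2.75)² + (-1.16)² + (1.54)² + (-2.84)² + (1.34)² + (1.65)² + (3.15)² + (-1.76)² + (-3.30)² + (-5.27)² = 78.9689.
Posterior: Inv-Gamma(2.6 + 11/2, 16.2 + 78.9689/2) = Inv-Gamma(8.10, 55.68445).
Mode = β/(α+1) = 55.68445/9.10 = 6.1192.

6.1192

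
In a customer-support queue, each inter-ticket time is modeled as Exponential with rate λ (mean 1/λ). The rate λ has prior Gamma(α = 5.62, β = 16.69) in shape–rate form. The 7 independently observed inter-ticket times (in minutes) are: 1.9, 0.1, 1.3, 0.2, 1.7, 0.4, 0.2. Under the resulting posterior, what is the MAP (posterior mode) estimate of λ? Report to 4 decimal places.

With a Gamma(shape α, rate β) prior on the exponential rate λ, the posterior after n observations with total T = Σxᵢ is Gamma(α+n, β+T).
Sum of observations T = 5.8 minutes; n = 7.
Posterior: Gamma(5.62+7, 16.69+5.8) = Gamma(12.62, 22.49).
Mode = (α−1)/β = 0.5167.

0.5167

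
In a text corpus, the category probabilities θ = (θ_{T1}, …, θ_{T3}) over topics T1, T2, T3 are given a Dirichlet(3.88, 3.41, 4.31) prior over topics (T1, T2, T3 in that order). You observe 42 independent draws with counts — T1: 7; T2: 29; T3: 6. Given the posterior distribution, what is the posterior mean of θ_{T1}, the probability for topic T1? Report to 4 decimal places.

0.2030

The Dirichlet prior is conjugate to the Multinomial likelihood: each posterior αⱼ = prior αⱼ + observed count nⱼ.
Posterior concentration: (10.88, 32.41, 10.31), total = 53.60.
E[θ_{T1}|data] = α_{T1}/Σα = 10.88/53.60 = 0.2030.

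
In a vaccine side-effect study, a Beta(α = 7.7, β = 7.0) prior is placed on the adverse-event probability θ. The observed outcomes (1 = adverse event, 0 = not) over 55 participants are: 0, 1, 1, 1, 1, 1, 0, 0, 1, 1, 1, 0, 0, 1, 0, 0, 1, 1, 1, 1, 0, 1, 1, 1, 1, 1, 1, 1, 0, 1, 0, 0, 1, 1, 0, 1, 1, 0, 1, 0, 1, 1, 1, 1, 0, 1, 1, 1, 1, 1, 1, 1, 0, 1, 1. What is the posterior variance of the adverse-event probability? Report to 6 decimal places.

The Beta prior is conjugate to a Binomial/Bernoulli likelihood; the update adds successes to α and failures to β.
Posterior: Beta(α+k, β+n−k) = Beta(7.7+39, 7.0+16) = Beta(46.7, 23.0).
Var = αβ/((α+β)²(α+β+1)) = 46.7·23.0/(69.7²·70.7) = 0.003127.

0.003127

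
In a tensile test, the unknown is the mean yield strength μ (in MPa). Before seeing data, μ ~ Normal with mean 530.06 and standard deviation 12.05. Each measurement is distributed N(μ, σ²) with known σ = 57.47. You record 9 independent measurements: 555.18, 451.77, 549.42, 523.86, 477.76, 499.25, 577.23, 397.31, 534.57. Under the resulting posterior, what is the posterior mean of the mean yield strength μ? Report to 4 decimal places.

For Normal data with known variance σ², a Normal(μ₀, σ₀²) prior on μ is conjugate. Posterior precision = 1/σ₀² + n/σ²; posterior mean is the precision-weighted average of μ₀ and x̄.
Σxᵢ = 555.18 + 451.77 + 549.42 + 523.86 + 477.76 + 499.25 + 577.23 + 397.31 + 534.57 = 4566.35, so n·x̄ = 4566.35.
σ₀² = 12.05² = 145.2025, σ² = 57.47² = 3302.8009; σ² + n·σ₀² = 3302.8009 + 9·145.2025 = 4609.6234.
Posterior mean = (μ₀/σ₀² + n·x̄/σ²)/(1/σ₀² + n/σ²) = (σ²·μ₀ + σ₀²·n·x̄)/(σ² + n·σ₀²) = (3302.8009·530.06 + 145.2025·4566.35)/4609.6234 = 2413728.080929/4609.6234 = 523.6280.

523.6280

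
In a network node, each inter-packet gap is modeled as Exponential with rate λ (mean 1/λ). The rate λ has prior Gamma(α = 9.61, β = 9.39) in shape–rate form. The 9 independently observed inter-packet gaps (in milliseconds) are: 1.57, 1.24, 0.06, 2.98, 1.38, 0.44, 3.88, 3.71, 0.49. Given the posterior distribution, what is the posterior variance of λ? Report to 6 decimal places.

0.029445

With a Gamma(shape α, rate β) prior on the exponential rate λ, the posterior after n observations with total T = Σxᵢ is Gamma(α+n, β+T).
Sum of observations T = 15.75 milliseconds; n = 9.
Posterior: Gamma(9.61+9, 9.39+15.75) = Gamma(18.61, 25.14).
Var = α/β² = 0.029445.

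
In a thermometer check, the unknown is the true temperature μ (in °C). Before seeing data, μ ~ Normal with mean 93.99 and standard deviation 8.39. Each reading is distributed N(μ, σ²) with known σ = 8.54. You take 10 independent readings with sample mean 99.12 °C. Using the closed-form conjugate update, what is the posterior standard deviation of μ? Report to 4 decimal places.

2.5707

For Normal data with known variance σ², a Normal(μ₀, σ₀²) prior on μ is conjugate. Posterior precision = 1/σ₀² + n/σ²; posterior mean is the precision-weighted average of μ₀ and x̄.
σ₀² = 8.39² = 70.3921, σ² = 8.54² = 72.9316; σ² + n·σ₀² = 72.9316 + 10·70.3921 = 776.8526.
Posterior precision = 1/σ₀² + n/σ² = 1/70.3921 + 10/72.9316 = (σ² + n·σ₀²)/(σ₀²σ²) = 776.8526/(70.3921·72.9316); posterior variance σₙ² = σ₀²σ²/(σ² + n·σ₀²) = 70.3921·72.9316/776.8526 = 6.608472.
Posterior SD = √σₙ² = √(70.3921·72.9316/776.8526) = 2.5707.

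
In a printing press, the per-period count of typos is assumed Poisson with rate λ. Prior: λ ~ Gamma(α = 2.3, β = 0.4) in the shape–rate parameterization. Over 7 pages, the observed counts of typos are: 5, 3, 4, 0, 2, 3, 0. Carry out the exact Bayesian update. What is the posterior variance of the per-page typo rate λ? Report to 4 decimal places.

With a Gamma(shape α, rate β) prior, the Poisson likelihood is conjugate: the posterior is Gamma(α + ΣXᵢ, β + n).
Sum of counts S = 17 over n = 7 pages.
Posterior: Gamma(α+S, β+n) = Gamma(2.3+17, 0.4+7) = Gamma(19.3, 7.4).
Var = α/β² = 19.3/7.4² = 0.3524.

0.3524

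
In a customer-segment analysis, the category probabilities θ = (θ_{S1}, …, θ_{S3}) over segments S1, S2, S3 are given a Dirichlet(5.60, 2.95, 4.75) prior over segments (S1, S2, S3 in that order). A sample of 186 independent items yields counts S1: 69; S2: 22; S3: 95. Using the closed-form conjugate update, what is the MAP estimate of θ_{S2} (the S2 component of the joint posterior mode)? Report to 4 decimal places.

0.1220

The Dirichlet prior is conjugate to the Multinomial likelihood: each posterior αⱼ = prior αⱼ + observed count nⱼ.
Posterior concentration: (74.60, 24.95, 99.75), total = 199.30.
Joint mode component: (α_{S2}−1)/(Σα−K) = 23.95/196.30 = 0.1220.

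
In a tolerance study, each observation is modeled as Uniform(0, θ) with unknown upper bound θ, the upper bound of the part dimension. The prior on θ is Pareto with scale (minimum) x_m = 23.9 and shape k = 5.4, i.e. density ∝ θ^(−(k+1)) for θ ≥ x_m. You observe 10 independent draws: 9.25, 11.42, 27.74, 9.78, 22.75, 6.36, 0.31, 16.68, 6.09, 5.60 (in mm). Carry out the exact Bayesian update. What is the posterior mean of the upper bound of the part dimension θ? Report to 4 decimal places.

A Pareto(scale x_m, shape k) prior on the upper bound θ of Uniform(0, θ) is conjugate: posterior is Pareto(max(x_m, max xᵢ), k + n).
Sample maximum = 27.74; prior scale x_m = 23.9 → posterior scale = max = 27.74.
Posterior shape = 5.4 + 10 = 15.4.
E[θ|data] = k·x_m/(k−1) = 15.4·27.74/14.4 = 29.6664.

29.6664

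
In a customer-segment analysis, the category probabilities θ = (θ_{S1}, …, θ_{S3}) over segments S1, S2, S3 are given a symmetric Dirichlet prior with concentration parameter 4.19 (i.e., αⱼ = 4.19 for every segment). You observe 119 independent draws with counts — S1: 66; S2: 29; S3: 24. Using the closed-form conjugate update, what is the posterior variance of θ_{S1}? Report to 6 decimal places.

0.001877

The Dirichlet prior is conjugate to the Multinomial likelihood: each posterior αⱼ = prior αⱼ + observed count nⱼ.
Posterior concentration: (70.19, 33.19, 28.19), total = 131.57.
Var[θ_j] = α_j(Σα−α_j)/((Σα)²(Σα+1)) = 70.19·61.38/(131.57²·132.57) = 0.001877.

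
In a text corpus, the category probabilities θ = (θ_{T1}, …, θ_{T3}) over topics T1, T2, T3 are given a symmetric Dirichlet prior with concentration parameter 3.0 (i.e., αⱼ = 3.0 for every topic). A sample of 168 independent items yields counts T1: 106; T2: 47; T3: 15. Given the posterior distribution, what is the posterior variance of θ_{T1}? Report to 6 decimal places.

0.001329

The Dirichlet prior is conjugate to the Multinomial likelihood: each posterior αⱼ = prior αⱼ + observed count nⱼ.
Posterior concentration: (109.0, 50.0, 18.0), total = 177.0.
Var[θ_j] = α_j(Σα−α_j)/((Σα)²(Σα+1)) = 109.0·68.0/(177.0²·178.0) = 0.001329.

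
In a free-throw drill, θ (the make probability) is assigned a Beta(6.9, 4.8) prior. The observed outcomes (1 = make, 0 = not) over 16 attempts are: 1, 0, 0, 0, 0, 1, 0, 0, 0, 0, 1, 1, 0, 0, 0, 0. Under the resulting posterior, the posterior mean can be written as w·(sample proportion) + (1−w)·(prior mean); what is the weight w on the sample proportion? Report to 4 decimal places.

0.5776

The Beta prior is conjugate to a Binomial/Bernoulli likelihood; the update adds successes to α and failures to β.
Posterior mean = (α₀+k)/(α₀+β₀+n) = [n/(α₀+β₀+n)]·(k/n) + [(α₀+β₀)/(α₀+β₀+n)]·α₀/(α₀+β₀), so only n and the prior enter the weight.
The weight on the data is w = n/(α₀+β₀+n) = 16/(6.9+4.8+16) = 16/27.7 = 0.5776.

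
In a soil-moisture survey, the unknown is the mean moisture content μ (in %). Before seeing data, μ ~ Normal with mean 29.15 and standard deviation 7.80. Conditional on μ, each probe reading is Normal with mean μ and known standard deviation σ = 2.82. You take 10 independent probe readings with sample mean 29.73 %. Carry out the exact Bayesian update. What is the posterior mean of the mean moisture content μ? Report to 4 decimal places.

For Normal data with known variance σ², a Normal(μ₀, σ₀²) prior on μ is conjugate. Posterior precision = 1/σ₀² + n/σ²; posterior mean is the precision-weighted average of μ₀ and x̄.
n·x̄ = 10·29.73 = 297.3.
σ₀² = 7.80² = 60.84, σ² = 2.82² = 7.9524; σ² + n·σ₀² = 7.9524 + 10·60.84 = 616.3524.
Posterior mean = (μ₀/σ₀² + n·x̄/σ²)/(1/σ₀² + n/σ²) = (σ²·μ₀ + σ₀²·n·x̄)/(σ² + n·σ₀²) = (7.9524·29.15 + 60.84·297.3)/616.3524 = 18319.54446/616.3524 = 29.7225.

29.7225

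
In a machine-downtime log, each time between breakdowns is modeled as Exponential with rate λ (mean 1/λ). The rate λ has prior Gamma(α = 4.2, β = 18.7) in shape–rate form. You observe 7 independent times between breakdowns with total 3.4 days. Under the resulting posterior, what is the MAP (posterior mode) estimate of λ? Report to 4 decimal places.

With a Gamma(shape α, rate β) prior on the exponential rate λ, the posterior after n observations with total T = Σxᵢ is Gamma(α+n, β+T).
Posterior: Gamma(4.2+7, 18.7+3.4) = Gamma(11.2, 22.1).
Mode = (α−1)/β = 0.4615.

0.4615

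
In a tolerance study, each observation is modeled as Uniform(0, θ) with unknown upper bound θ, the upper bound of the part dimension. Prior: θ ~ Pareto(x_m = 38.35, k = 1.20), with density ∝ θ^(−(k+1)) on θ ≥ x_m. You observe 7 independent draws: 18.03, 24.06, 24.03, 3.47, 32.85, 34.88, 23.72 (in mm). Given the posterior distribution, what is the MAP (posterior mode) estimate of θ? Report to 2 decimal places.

38.35

A Pareto(scale x_m, shape k) prior on the upper bound θ of Uniform(0, θ) is conjugate: posterior is Pareto(max(x_m, max xᵢ), k + n).
Sample maximum = 34.88; prior scale x_m = 38.35 → posterior scale = max = 38.35.
Posterior shape = 1.20 + 7 = 8.20.
The Pareto density is decreasing on [x_m, ∞), so the mode is x_m = 38.35.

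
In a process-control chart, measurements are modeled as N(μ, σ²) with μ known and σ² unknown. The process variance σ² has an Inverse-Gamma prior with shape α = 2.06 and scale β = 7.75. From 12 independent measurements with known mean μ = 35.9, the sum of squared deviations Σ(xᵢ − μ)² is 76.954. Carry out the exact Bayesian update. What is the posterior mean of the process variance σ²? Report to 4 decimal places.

With known mean μ and an Inverse-Gamma(α, β) prior on σ², the Normal likelihood is conjugate: posterior is Inv-Gamma(α + n/2, β + Σ(xᵢ−μ)²/2).
Posterior: Inv-Gamma(2.06 + 12/2, 7.75 + 76.954/2) = Inv-Gamma(8.06, 46.2270).
E[σ²|data] = β/(α−1) = 46.2270/7.06 = 6.5477.

6.5477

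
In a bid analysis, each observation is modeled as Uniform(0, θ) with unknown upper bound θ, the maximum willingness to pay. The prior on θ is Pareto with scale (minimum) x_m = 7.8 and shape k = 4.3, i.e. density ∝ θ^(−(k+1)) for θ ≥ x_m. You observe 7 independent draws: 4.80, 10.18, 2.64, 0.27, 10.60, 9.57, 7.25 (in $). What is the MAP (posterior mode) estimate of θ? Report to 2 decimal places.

A Pareto(scale x_m, shape k) prior on the upper bound θ of Uniform(0, θ) is conjugate: posterior is Pareto(max(x_m, max xᵢ), k + n).
Sample maximum = 10.60; prior scale x_m = 7.8 → posterior scale = max = 10.60.
Posterior shape = 4.3 + 7 = 11.3.
The Pareto density is decreasing on [x_m, ∞), so the mode is x_m = 10.60.

10.60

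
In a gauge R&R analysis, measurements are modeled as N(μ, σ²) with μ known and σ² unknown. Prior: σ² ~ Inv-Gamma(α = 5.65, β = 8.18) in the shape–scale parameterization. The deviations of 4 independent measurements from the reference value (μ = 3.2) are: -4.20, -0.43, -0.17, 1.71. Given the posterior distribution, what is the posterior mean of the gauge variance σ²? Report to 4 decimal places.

2.7923

With known mean μ and an Inverse-Gamma(α, β) prior on σ², the Normal likelihood is conjugate: posterior is Inv-Gamma(α + n/2, β + Σ(xᵢ−μ)²/2).
Σ(xᵢ−μ)² = (-4.20)² + (-0.43)² + (-0.17)² + (1.71)² = 20.7779.
Posterior: Inv-Gamma(5.65 + 4/2, 8.18 + 20.7779/2) = Inv-Gamma(7.65, 18.56895).
E[σ²|data] = β/(α−1) = 18.56895/6.65 = 2.7923.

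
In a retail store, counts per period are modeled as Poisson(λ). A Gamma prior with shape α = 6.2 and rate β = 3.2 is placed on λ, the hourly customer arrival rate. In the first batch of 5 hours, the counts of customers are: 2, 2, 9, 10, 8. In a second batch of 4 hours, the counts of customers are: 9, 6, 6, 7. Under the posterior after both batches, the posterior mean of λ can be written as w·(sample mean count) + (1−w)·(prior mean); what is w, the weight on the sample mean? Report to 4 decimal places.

0.7377

With a Gamma(shape α, rate β) prior, the Poisson likelihood is conjugate: the posterior is Gamma(α + ΣXᵢ, β + n).
Total number of hours: n = 5 + 4 = 9.
Posterior mean = (α₀+S)/(β₀+n) = [n/(β₀+n)]·(S/n) + [β₀/(β₀+n)]·(α₀/β₀), so only n and β₀ enter the weight.
Weight on data w = n/(β₀+n) = 9/(3.2+9) = 9/12.2 = 0.7377.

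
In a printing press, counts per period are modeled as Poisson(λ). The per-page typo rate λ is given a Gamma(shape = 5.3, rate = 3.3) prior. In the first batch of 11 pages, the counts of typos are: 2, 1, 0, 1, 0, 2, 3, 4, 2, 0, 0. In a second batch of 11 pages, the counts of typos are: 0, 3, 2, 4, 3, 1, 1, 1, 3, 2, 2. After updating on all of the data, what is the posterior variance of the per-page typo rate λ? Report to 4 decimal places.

With a Gamma(shape α, rate β) prior, the Poisson likelihood is conjugate: the posterior is Gamma(α + ΣXᵢ, β + n).
Batch 1: sum of counts S = 15 over n = 11 pages.
After batch 1: Gamma(α+S, β+n) = Gamma(5.3+15, 3.3+11) = Gamma(20.3, 14.3).
Batch 2: sum of counts S = 22 over n = 11 pages.
After batch 2: Gamma(α+S, β+n) = Gamma(20.3+22, 14.3+11) = Gamma(42.3, 25.3).
Var = α/β² = 42.3/25.3² = 0.0661.

0.0661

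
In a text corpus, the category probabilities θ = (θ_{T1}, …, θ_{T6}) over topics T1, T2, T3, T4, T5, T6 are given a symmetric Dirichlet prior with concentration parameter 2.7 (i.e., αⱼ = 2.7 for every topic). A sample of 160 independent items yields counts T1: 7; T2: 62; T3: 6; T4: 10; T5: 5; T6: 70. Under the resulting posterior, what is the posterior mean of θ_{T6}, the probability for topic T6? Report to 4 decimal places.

The Dirichlet prior is conjugate to the Multinomial likelihood: each posterior αⱼ = prior αⱼ + observed count nⱼ.
Posterior concentration: (9.7, 64.7, 8.7, 12.7, 7.7, 72.7), total = 176.2.
E[θ_{T6}|data] = α_{T6}/Σα = 72.7/176.2 = 0.4126.

0.4126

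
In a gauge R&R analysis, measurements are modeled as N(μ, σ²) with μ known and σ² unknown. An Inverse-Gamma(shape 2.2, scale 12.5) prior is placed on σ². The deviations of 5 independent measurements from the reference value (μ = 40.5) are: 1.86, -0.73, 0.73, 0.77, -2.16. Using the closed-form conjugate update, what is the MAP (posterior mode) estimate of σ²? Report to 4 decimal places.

With known mean μ and an Inverse-Gamma(α, β) prior on σ², the Normal likelihood is conjugate: posterior is Inv-Gamma(α + n/2, β + Σ(xᵢ−μ)²/2).
Σ(xᵢ−μ)² = (1.86)² + (-0.73)² + (0.73)² + (0.77)² + (-2.16)² = 9.7839.
Posterior: Inv-Gamma(2.2 + 5/2, 12.5 + 9.7839/2) = Inv-Gamma(4.70, 17.39195).
Mode = β/(α+1) = 17.39195/5.70 = 3.0512.

3.0512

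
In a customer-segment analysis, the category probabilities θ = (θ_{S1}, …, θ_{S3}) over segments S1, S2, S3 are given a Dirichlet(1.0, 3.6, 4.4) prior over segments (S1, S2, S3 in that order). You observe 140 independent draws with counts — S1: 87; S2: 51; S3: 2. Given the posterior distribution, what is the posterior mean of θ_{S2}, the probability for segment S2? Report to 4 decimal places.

0.3664

The Dirichlet prior is conjugate to the Multinomial likelihood: each posterior αⱼ = prior αⱼ + observed count nⱼ.
Posterior concentration: (88.0, 54.6, 6.4), total = 149.0.
E[θ_{S2}|data] = α_{S2}/Σα = 54.6/149.0 = 0.3664.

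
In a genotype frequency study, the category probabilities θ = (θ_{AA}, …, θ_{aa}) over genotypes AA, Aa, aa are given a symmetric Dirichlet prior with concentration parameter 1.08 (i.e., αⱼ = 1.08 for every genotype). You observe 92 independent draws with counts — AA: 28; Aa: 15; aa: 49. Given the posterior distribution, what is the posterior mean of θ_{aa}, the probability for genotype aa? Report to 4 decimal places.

0.5258

The Dirichlet prior is conjugate to the Multinomial likelihood: each posterior αⱼ = prior αⱼ + observed count nⱼ.
Posterior concentration: (29.08, 16.08, 50.08), total = 95.24.
E[θ_{aa}|data] = α_{aa}/Σα = 50.08/95.24 = 0.5258.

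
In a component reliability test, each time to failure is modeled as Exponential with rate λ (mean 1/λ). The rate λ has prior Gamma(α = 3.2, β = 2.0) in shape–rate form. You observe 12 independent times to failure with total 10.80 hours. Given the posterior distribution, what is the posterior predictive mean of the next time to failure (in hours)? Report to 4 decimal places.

0.9014

With a Gamma(shape α, rate β) prior on the exponential rate λ, the posterior after n observations with total T = Σxᵢ is Gamma(α+n, β+T).
Posterior: Gamma(3.2+12, 2.0+10.80) = Gamma(15.2, 12.80).
The predictive distribution for the next observation is Lomax; its mean is β/(α−1) = 12.80/14.2 = 0.9014.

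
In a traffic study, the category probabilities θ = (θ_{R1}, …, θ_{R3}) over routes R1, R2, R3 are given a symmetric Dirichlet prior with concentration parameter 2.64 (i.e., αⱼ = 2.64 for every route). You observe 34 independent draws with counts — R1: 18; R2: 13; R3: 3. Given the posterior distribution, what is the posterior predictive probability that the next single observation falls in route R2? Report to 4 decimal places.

0.3731

The Dirichlet prior is conjugate to the Multinomial likelihood: each posterior αⱼ = prior αⱼ + observed count nⱼ.
Posterior concentration: (20.64, 15.64, 5.64), total = 41.92.
P(next = R2 | data) = α_{R2}/Σα = 0.3731.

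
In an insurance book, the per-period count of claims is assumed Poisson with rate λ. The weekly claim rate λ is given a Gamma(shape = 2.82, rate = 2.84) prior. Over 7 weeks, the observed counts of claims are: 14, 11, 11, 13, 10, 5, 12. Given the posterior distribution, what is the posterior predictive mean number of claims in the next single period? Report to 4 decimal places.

8.0102

With a Gamma(shape α, rate β) prior, the Poisson likelihood is conjugate: the posterior is Gamma(α + ΣXᵢ, β + n).
Sum of counts S = 76 over n = 7 weeks.
Posterior: Gamma(α+S, β+n) = Gamma(2.82+76, 2.84+7) = Gamma(78.82, 9.84).
The predictive distribution for one future period is NegBinom with mean α/β = 8.0102.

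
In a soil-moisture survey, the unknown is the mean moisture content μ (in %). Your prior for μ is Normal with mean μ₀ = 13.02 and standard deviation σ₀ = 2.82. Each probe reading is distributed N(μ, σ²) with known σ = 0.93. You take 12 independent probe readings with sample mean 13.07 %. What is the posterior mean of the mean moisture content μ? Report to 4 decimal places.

13.0696

For Normal data with known variance σ², a Normal(μ₀, σ₀²) prior on μ is conjugate. Posterior precision = 1/σ₀² + n/σ²; posterior mean is the precision-weighted average of μ₀ and x̄.
n·x̄ = 12·13.07 = 156.84.
σ₀² = 2.82² = 7.9524, σ² = 0.93² = 0.8649; σ² + n·σ₀² = 0.8649 + 12·7.9524 = 96.2937.
Posterior mean = (μ₀/σ₀² + n·x̄/σ²)/(1/σ₀² + n/σ²) = (σ²·μ₀ + σ₀²·n·x̄)/(σ² + n·σ₀²) = (0.8649·13.02 + 7.9524·156.84)/96.2937 = 1258.515414/96.2937 = 13.0696.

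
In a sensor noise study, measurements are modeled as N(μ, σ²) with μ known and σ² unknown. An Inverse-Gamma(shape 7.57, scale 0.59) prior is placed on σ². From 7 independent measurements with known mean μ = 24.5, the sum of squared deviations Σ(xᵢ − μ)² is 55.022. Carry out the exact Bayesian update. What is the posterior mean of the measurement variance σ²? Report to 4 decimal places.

With known mean μ and an Inverse-Gamma(α, β) prior on σ², the Normal likelihood is conjugate: posterior is Inv-Gamma(α + n/2, β + Σ(xᵢ−μ)²/2).
Posterior: Inv-Gamma(7.57 + 7/2, 0.59 + 55.022/2) = Inv-Gamma(11.07, 28.1010).
E[σ²|data] = β/(α−1) = 28.1010/10.07 = 2.7906.

2.7906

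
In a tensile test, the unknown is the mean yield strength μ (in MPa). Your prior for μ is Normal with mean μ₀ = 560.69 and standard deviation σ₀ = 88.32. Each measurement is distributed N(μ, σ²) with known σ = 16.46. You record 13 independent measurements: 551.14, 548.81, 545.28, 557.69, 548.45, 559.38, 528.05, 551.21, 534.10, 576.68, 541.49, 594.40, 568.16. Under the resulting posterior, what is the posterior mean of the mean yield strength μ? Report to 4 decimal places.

554.2357

For Normal data with known variance σ², a Normal(μ₀, σ₀²) prior on μ is conjugate. Posterior precision = 1/σ₀² + n/σ²; posterior mean is the precision-weighted average of μ₀ and x̄.
Σxᵢ = 551.14 + 548.81 + 545.28 + 557.69 + 548.45 + 559.38 + 528.05 + 551.21 + 534.10 + 576.68 + 541.49 + 594.40 + 568.16 = 7204.84, so n·x̄ = 7204.84.
σ₀² = 88.32² = 7800.4224, σ² = 16.46² = 270.9316; σ² + n·σ₀² = 270.9316 + 13·7800.4224 = 101676.4228.
Posterior mean = (μ₀/σ₀² + n·x̄/σ²)/(1/σ₀² + n/σ²) = (σ²·μ₀ + σ₀²·n·x̄)/(σ² + n·σ₀²) = (270.9316·560.69 + 7800.4224·7204.84)/101676.4228 = 56352703.96322/101676.4228 = 554.2357.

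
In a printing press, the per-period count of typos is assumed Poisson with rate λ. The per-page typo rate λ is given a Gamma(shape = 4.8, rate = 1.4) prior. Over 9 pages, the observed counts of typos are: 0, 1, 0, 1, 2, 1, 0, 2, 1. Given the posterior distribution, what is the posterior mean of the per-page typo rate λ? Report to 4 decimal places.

1.2308

With a Gamma(shape α, rate β) prior, the Poisson likelihood is conjugate: the posterior is Gamma(α + ΣXᵢ, β + n).
Sum of counts S = 8 over n = 9 pages.
Posterior: Gamma(α+S, β+n) = Gamma(4.8+8, 1.4+9) = Gamma(12.8, 10.4).
Posterior mean = α/β = 12.8/10.4 = 1.2308.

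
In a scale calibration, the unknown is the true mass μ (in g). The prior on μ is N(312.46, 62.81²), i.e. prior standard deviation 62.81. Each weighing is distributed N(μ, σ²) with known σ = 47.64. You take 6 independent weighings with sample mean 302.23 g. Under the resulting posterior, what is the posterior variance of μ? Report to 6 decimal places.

For Normal data with known variance σ², a Normal(μ₀, σ₀²) prior on μ is conjugate. Posterior precision = 1/σ₀² + n/σ²; posterior mean is the precision-weighted average of μ₀ and x̄.
σ₀² = 62.81² = 3945.0961, σ² = 47.64² = 2269.5696; σ² + n·σ₀² = 2269.5696 + 6·3945.0961 = 25940.1462.
Posterior precision = 1/σ₀² + n/σ² = 1/3945.0961 + 6/2269.5696 = (σ² + n·σ₀²)/(σ₀²σ²) = 25940.1462/(3945.0961·2269.5696); posterior variance σₙ² = σ₀²σ²/(σ² + n·σ₀²) = 3945.0961·2269.5696/25940.1462 = 345.166527.

345.166527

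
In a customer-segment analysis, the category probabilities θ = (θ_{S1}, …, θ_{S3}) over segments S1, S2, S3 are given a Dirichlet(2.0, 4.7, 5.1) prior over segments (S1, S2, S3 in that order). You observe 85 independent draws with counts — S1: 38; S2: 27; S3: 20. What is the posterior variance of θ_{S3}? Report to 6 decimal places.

0.001964

The Dirichlet prior is conjugate to the Multinomial likelihood: each posterior αⱼ = prior αⱼ + observed count nⱼ.
Posterior concentration: (40.0, 31.7, 25.1), total = 96.8.
Var[θ_j] = α_j(Σα−α_j)/((Σα)²(Σα+1)) = 25.1·71.7/(96.8²·97.8) = 0.001964.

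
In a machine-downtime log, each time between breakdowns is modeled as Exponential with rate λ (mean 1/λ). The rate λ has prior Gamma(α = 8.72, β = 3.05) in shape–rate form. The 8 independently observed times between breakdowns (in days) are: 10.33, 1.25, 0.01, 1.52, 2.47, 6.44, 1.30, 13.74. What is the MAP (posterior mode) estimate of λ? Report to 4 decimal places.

With a Gamma(shape α, rate β) prior on the exponential rate λ, the posterior after n observations with total T = Σxᵢ is Gamma(α+n, β+T).
Sum of observations T = 37.06 days; n = 8.
Posterior: Gamma(8.72+8, 3.05+37.06) = Gamma(16.72, 40.11).
Mode = (α−1)/β = 0.3919.

0.3919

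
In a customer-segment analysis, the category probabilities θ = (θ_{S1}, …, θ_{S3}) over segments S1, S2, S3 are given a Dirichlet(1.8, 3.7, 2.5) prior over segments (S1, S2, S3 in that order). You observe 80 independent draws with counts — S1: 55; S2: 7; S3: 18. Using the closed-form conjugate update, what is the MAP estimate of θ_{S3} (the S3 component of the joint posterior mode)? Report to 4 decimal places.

0.2294

The Dirichlet prior is conjugate to the Multinomial likelihood: each posterior αⱼ = prior αⱼ + observed count nⱼ.
Posterior concentration: (56.8, 10.7, 20.5), total = 88.0.
Joint mode component: (α_{S3}−1)/(Σα−K) = 19.5/85.0 = 0.2294.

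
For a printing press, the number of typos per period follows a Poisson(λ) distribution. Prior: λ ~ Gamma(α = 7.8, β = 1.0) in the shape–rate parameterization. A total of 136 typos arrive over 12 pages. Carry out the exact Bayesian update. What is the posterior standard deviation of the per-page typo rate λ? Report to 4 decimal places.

With a Gamma(shape α, rate β) prior, the Poisson likelihood is conjugate: the posterior is Gamma(α + ΣXᵢ, β + n).
Posterior: Gamma(α+S, β+n) = Gamma(7.8+136, 1.0+12) = Gamma(143.8, 13.0).
SD = √α/β = √143.8/13.0 = 0.9224.

0.9224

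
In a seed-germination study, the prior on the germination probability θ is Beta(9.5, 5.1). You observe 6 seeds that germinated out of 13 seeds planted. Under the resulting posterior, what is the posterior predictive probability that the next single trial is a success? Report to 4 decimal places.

The Beta prior is conjugate to a Binomial/Bernoulli likelihood; the update adds successes to α and failures to β.
Posterior: Beta(α+k, β+n−k) = Beta(9.5+6, 5.1+7) = Beta(15.5, 12.1).
For a single future Bernoulli trial, P(success | data) = α/(α+β) = 0.5616.

0.5616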